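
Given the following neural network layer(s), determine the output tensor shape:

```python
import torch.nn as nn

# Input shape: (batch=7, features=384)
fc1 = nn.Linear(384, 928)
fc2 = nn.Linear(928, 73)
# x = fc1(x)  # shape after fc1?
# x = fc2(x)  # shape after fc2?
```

Input: (7, 384) -> after fc1: (7, 928) -> Output: (7, 73)

Answer: (7, 73)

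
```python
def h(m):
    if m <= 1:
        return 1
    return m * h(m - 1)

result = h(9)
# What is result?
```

h(9) = 9 * 8 * 7 * 6 * 5 * 4 * 3 * 2 * 1 = 362880

Answer: 362880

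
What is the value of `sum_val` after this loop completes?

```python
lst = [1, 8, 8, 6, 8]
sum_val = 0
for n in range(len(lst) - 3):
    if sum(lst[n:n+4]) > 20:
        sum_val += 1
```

Count windows with sum > 20
`sum_val` takes the values: 0 → 1 → 2

Answer: 2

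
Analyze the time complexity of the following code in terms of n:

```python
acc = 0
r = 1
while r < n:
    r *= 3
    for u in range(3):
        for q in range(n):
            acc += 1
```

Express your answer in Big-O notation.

Each loop level contributes: log n × 1 × n. Multiplying the contributions gives O(n log n).

Answer: O(n log n)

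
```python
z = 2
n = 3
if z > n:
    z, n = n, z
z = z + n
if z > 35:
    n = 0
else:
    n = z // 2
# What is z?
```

Trace:
`z = 2` → z = 2
`n = 3` → n = 3
`if z > n: ...` → z > n is False → no variable changes
`z = z + n` → z = 5
`if z > 35: ...` → z > 35 is False, take else branch → n = 2
So z = 5

Answer: 5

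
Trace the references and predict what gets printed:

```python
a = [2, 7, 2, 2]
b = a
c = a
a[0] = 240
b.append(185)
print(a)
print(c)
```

Key concept: multiple aliases.
Step by step:
`a = [2, 7, 2, 2]` → a = [2, 7, 2, 2]
`b = a` → b = [2, 7, 2, 2] (same object as a)
`c = a` → c = [2, 7, 2, 2] (same object as a, b)
`a[0] = 240` → a = [240, 7, 2, 2] (same object as b, c); b = [240, 7, 2, 2] (same object as a, c); c = [240, 7, 2, 2] (same object as a, b)
`b.append(185)` → a = [240, 7, 2, 2, 185] (same object as b, c); b = [240, 7, 2, 2, 185] (same object as a, c); c = [240, 7, 2, 2, 185] (same object as a, b)
`print(a)` → prints [240, 7, 2, 2, 185]
`print(c)` → prints [240, 7, 2, 2, 185]

Answer:
[240, 7, 2, 2, 185]
[240, 7, 2, 2, 185]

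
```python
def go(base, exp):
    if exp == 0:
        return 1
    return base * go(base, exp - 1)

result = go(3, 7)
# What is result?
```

go(3, 7) = 3 * 3 * 3 * 3 * 3 * 3 * 3 = 2187

Answer: 2187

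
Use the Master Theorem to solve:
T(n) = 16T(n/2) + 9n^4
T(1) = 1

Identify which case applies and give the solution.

a=16, b=2, f(n)=9n^4. log_2(16) = 4. Since c=4 = 4, Case 2 applies: T(n) = Θ(n^log_b(a) · log n) = O(n^4 log n).

Answer: O(n^4 log n) - Case 2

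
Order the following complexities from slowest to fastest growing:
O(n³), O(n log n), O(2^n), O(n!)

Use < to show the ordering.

Ordered by growth rate: O(n log n) < O(n³) < O(2^n) < O(n!)

Answer: O(n log n) < O(n³) < O(2^n) < O(n!)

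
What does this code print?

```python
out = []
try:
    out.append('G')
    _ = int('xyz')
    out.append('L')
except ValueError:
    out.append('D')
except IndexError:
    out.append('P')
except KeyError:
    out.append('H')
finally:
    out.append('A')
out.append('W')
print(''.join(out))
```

Execution trace: 'G' (try body) → 'D' (except ValueError) → 'A' (finally) → 'W' (after the try/except). Output: GDAW

Answer: GDAW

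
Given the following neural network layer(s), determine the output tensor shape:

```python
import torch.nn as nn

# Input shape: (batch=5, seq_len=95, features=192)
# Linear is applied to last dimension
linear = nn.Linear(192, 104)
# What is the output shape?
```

Input: (5, 95, 192) -> Output: (5, 95, 104)

Answer: (5, 95, 104)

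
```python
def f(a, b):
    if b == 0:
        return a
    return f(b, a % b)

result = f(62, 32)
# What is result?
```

f(62, 32) -> f(32, 30) -> f(30, 2) -> f(2, 0) -> 2

Answer: 2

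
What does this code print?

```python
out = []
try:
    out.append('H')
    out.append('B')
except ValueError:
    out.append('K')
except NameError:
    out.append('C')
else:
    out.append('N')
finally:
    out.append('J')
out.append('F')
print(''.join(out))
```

Execution trace: 'H' (try body) → 'B' (try body, no exception) → 'N' (else) → 'J' (finally) → 'F' (after the try/except). Output: HBNJF

Answer: HBNJF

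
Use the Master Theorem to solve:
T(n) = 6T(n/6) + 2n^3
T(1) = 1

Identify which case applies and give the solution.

a=6, b=6, f(n)=2n^3. log_6(6) = 1. Since c=3 > 1 and the regularity condition holds (6(n/6)^3 = (6/6^3)n^3 with 6/6^3 < 1), Case 3 applies: T(n) = Θ(f(n)) = O(n^3).

Answer: O(n^3) - Case 3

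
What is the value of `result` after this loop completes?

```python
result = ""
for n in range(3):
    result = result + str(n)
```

Concatenate digits 0 to 2
`result` takes the values: "" → "0" → "01" → "012"

Answer: "012"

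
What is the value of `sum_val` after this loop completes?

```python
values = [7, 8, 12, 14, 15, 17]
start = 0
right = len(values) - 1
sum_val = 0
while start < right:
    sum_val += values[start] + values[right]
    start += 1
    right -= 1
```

Sum of pairs from ends
`sum_val` takes the values: 0 → 24 → 47 → 73

Answer: 73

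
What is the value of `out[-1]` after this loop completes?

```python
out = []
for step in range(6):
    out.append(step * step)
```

Last element of squares 0 to 5
`out` takes the values: [] → [0] → [0, 1] → [0, 1, 4] → [0, 1, 4, 9] → [0, 1, 4, 9, 16] → [0, 1, 4, 9, 16, 25]
So `out[-1]` = 25

Answer: 25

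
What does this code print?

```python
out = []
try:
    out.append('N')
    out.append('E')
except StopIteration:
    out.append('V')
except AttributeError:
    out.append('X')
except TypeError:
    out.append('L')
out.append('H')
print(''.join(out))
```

Execution trace: 'N' (try body) → 'E' (try body, no exception) → 'H' (after the try/except). Output: NEH

Answer: NEH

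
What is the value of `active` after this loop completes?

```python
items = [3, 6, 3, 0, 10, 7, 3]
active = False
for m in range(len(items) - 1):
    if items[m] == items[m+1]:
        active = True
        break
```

Check consecutive duplicates in [3, 6, 3, 0, 10, 7, 3]
`active` takes the values: False

Answer: False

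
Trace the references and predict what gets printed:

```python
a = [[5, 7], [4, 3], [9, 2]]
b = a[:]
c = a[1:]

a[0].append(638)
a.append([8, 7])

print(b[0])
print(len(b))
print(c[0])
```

Key concept: slice with nested mutation.
Step by step:
`a = [[5, 7], [4, 3], [9, 2]]` → a = [[5, 7], [4, 3], [9, 2]]
`b = a[:]` → b = [[5, 7], [4, 3], [9, 2]]
`c = a[1:]` → c = [[4, 3], [9, 2]]
`a[0].append(638)` → a = [[5, 7, 638], [4, 3], [9, 2]]; b = [[5, 7, 638], [4, 3], [9, 2]]
`a.append([8, 7])` → a = [[5, 7, 638], [4, 3], [9, 2], [8, 7]]
`print(b[0])` → prints [5, 7, 638]
`print(len(b))` → prints 3
`print(c[0])` → prints [4, 3]

Answer:
[5, 7, 638]
3
[4, 3]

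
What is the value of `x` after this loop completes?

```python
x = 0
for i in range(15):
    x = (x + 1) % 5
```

Increment mod 5, 15 times = 0
`x` takes the values: 0 → 1 → 2 → 3 → 4 → 0 → 1 → 2 → 3 → 4 → 0 → 1 → 2 → 3 → 4 → 0

Answer: 0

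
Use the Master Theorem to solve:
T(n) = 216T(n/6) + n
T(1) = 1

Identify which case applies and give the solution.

a=216, b=6, f(n)=n. log_6(216) = 3. Since c=1 < 3, Case 1 applies: T(n) = Θ(n^log_b(a)) = O(n^3).

Answer: O(n^3) - Case 1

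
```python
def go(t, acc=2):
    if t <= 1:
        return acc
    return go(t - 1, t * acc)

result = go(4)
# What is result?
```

Accumulator trace (n, acc): (4, 2) -> (3, 8) -> (2, 24) -> (1, 48) -> return 48

Answer: 48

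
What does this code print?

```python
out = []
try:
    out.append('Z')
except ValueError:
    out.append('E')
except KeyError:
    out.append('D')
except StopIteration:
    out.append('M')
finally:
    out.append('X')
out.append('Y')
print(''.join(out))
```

Execution trace: 'Z' (try body, no exception) → 'X' (finally) → 'Y' (after the try/except). Output: ZXY

Answer: ZXY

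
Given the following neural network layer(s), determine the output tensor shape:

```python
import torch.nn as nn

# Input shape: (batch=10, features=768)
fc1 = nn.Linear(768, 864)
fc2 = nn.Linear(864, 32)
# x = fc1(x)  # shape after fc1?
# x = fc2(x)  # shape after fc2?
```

Input: (10, 768) -> after fc1: (10, 864) -> Output: (10, 32)

Answer: (10, 32)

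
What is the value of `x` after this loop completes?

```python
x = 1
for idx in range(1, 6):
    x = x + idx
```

Start at 1, add 1 through 5
`x` takes the values: 1 → 2 → 4 → 7 → 11 → 16

Answer: 16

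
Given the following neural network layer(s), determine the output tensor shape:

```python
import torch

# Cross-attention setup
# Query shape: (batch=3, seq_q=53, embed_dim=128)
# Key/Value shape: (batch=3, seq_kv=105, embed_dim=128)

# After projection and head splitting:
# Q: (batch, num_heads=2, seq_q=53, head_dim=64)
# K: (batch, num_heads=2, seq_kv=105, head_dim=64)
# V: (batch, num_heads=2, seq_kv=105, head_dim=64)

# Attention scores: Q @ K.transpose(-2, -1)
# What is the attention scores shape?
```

Input: (3, 53, 128) -> Output: (3, 2, 53, 105)

Answer: (3, 2, 53, 105)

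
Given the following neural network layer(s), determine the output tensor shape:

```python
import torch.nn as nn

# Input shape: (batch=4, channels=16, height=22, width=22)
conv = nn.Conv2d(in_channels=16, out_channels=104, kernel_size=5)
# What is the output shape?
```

Input: (4, 16, 22, 22) -> Output: (4, 104, 18, 18)

Answer: (4, 104, 18, 18)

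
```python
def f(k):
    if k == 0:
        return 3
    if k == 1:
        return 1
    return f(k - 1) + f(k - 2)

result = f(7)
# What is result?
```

Build up from base cases: f(0)=3, f(1)=1, f(2)=4, f(3)=5, f(4)=9, f(5)=14, f(6)=23, ..., f(7)=37

Answer: 37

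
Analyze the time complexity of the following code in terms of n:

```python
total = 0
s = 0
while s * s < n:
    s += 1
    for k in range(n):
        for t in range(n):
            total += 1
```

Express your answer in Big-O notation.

Each loop level contributes: √n × n × n. Multiplying the contributions gives O(n^2√n).

Answer: O(n^2√n)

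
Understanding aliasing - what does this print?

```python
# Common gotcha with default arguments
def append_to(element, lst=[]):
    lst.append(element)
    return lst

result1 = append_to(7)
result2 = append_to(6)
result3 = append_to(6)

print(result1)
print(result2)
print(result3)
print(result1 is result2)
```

Key concept: mutable default argument gotcha.
Step by step:
`result1 = append_to(7)` → result1 = [7]
`result2 = append_to(6)` → result1 = [7, 6] (same object as result2); result2 = [7, 6] (same object as result1)
`result3 = append_to(6)` → result1 = [7, 6, 6] (same object as result2, result3); result2 = [7, 6, 6] (same object as result1, result3); result3 = [7, 6, 6] (same object as result1, result2)
`print(result1)` → prints [7, 6, 6]
`print(result2)` → prints [7, 6, 6]
`print(result3)` → prints [7, 6, 6]
`print(result1 is result2)` → prints True

Answer:
[7, 6, 6]
[7, 6, 6]
[7, 6, 6]
True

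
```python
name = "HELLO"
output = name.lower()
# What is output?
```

Trace:
`name = "HELLO"` → name = 'HELLO'
`output = name.lower()` → output = 'hello'
So output = 'hello'

Answer: 'hello'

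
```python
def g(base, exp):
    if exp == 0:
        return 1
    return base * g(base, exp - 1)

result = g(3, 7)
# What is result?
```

g(3, 7) = 3 * 3 * 3 * 3 * 3 * 3 * 3 = 2187

Answer: 2187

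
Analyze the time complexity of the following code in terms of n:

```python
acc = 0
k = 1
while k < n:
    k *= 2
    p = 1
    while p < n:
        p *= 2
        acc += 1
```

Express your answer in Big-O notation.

Each loop level contributes: log n × log n. Multiplying the contributions gives O(log² n).

Answer: O(log² n)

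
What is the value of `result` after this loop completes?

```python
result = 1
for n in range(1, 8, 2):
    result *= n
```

Product of 1, 3, 5, ... up to 7
`result` takes the values: 1 → 3 → 15 → 105

Answer: 105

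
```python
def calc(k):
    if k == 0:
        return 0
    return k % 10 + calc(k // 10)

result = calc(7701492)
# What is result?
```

Sum of digits of 7701492: 2 + 9 + 4 + 1 + 0 + 7 + 7 = 30

Answer: 30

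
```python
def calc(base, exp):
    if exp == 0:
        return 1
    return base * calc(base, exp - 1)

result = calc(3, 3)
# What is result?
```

calc(3, 3) = 3 * 3 * 3 = 27

Answer: 27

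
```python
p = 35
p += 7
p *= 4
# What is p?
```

Trace:
`p = 35` → p = 35
`p += 7` → p = 42
`p *= 4` → p = 168
So p = 168

Answer: 168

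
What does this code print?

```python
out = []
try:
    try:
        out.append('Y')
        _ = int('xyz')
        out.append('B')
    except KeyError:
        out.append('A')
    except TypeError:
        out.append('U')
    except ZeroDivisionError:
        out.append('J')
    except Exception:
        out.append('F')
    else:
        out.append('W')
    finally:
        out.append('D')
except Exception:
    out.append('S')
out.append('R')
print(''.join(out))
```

Execution trace: 'Y' (inner try body) → 'F' (inner except Exception) → 'D' (inner finally) → 'R' (after the try/except). Output: YFDR

Answer: YFDR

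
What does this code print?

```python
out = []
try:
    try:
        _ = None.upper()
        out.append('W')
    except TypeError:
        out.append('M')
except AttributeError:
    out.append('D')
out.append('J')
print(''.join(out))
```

Execution trace: 'D' (outer except AttributeError) → 'J' (after the try/except). Output: DJ

Answer: DJ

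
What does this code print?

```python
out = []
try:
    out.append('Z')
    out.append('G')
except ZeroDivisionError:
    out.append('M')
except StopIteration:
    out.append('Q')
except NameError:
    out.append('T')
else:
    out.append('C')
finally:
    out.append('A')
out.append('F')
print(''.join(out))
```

Execution trace: 'Z' (try body) → 'G' (try body, no exception) → 'C' (else) → 'A' (finally) → 'F' (after the try/except). Output: ZGCAF

Answer: ZGCAF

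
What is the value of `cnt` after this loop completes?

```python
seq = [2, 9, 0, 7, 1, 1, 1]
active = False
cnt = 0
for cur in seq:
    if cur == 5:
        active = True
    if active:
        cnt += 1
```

Count elements after first 5 in [2, 9, 0, 7, 1, 1, 1]
`cnt` takes the values: 0

Answer: 0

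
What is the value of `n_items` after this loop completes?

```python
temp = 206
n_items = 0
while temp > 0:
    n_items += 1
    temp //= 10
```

Count digits by repeated division by 10
`n_items` takes the values: 0 → 1 → 2 → 3

Answer: 3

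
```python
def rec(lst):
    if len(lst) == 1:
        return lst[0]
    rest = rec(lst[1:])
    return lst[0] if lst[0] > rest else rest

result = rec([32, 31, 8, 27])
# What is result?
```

Recursive max over [32, 31, 8, 27] = 32

Answer: 32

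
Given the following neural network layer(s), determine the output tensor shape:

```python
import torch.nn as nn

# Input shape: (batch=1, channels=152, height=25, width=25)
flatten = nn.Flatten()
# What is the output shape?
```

Input: (1, 152, 25, 25) -> Output: (1, 95000)

Answer: (1, 95000)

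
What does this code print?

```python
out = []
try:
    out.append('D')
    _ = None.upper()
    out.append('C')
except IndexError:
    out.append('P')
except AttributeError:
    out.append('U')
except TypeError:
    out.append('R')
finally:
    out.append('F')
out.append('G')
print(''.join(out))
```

Execution trace: 'D' (try body) → 'U' (except AttributeError) → 'F' (finally) → 'G' (after the try/except). Output: DUFG

Answer: DUFG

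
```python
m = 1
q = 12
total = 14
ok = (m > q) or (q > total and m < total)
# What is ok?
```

Trace:
`m = 1` → m = 1
`q = 12` → q = 12
`total = 14` → total = 14
`ok = (m > q) or (q > total and m < total)` → ok = False
So ok = False

Answer: False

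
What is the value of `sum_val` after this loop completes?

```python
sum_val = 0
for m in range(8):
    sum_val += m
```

Sum of 0 to 7 = 28
`sum_val` takes the values: 0 → 1 → 3 → 6 → 10 → 15 → 21 → 28

Answer: 28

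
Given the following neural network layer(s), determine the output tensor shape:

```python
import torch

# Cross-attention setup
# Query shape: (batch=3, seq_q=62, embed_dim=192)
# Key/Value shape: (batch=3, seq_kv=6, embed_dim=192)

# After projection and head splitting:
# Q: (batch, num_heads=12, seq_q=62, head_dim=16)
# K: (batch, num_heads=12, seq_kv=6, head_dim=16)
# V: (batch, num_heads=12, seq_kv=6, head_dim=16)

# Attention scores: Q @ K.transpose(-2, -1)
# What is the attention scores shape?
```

Input: (3, 62, 192) -> Output: (3, 12, 62, 6)

Answer: (3, 12, 62, 6)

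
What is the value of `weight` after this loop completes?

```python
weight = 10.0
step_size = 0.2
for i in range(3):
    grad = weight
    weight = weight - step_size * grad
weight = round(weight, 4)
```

Gradient descent: w = 10.0 * (1 - 0.2)^3
`weight` takes the values: 10.0 → 8.0 → 6.4 → 5.12

Answer: 5.12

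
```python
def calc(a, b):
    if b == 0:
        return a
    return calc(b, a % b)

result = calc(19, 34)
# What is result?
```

calc(19, 34) -> calc(34, 19) -> calc(19, 15) -> calc(15, 4) -> calc(4, 3) -> calc(3, 1) -> calc(1, 0) -> 1

Answer: 1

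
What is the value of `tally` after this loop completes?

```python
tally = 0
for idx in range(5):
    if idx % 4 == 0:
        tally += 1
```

Count numbers divisible by 4 in range(5)
`tally` takes the values: 0 → 1 → 2

Answer: 2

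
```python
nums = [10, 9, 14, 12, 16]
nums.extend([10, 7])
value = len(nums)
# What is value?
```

Trace:
`nums = [10, 9, 14, 12, 16]` → nums = [10, 9, 14, 12, 16]
`nums.extend([10, 7])` → nums = [10, 9, 14, 12, 16, 10, 7]
`value = len(nums)` → value = 7
So value = 7

Answer: 7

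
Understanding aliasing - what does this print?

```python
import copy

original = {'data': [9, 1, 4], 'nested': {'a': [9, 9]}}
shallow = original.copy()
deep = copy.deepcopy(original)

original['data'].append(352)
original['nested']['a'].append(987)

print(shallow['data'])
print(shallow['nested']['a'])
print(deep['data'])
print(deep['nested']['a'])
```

Key concept: comparing shallow vs deep copy.
Step by step:
`original = {'data': [9, 1, 4], 'nested': {'a': [9, 9]}}` → original = {'data': [9, 1, 4], 'nested': {'a': [9, 9]}}
`shallow = original.copy()` → shallow = {'data': [9, 1, 4], 'nested': {'a': [9, 9]}}
`deep = copy.deepcopy(original)` → deep = {'data': [9, 1, 4], 'nested': {'a': [9, 9]}}
`original['data'].append(352)` → original = {'data': [9, 1, 4, 352], 'nested': {'a': [9, 9]}}; shallow = {'data': [9, 1, 4, 352], 'nested': {'a': [9, 9]}}
`original['nested']['a'].append(987)` → original = {'data': [9, 1, 4, 352], 'nested': {'a': [9, 9, 987]}}; shallow = {'data': [9, 1, 4, 352], 'nested': {'a': [9, 9, 987]}}
`print(shallow['data'])` → prints [9, 1, 4, 352]
`print(shallow['nested']['a'])` → prints [9, 9, 987]
`print(deep['data'])` → prints [9, 1, 4]
`print(deep['nested']['a'])` → prints [9, 9]

Answer:
[9, 1, 4, 352]
[9, 9, 987]
[9, 1, 4]
[9, 9]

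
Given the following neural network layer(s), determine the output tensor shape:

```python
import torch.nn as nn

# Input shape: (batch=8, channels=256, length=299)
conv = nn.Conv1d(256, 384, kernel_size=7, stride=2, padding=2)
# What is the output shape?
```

Input: (8, 256, 299) -> Output: (8, 384, 149)

Answer: (8, 384, 149)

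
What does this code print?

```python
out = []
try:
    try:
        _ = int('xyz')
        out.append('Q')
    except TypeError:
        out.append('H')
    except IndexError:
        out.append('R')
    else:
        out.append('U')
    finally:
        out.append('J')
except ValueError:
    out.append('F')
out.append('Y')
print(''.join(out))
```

Execution trace: 'J' (finally) → 'F' (outer except ValueError) → 'Y' (after the try/except). Output: JFY

Answer: JFY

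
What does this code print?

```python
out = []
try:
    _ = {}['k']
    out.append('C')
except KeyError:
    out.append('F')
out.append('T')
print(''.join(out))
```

Execution trace: 'F' (except KeyError) → 'T' (after the try/except). Output: FT

Answer: FT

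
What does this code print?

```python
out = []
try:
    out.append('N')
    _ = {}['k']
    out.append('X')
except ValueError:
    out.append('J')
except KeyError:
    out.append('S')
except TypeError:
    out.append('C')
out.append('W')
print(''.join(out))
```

Execution trace: 'N' (try body) → 'S' (except KeyError) → 'W' (after the try/except). Output: NSW

Answer: NSW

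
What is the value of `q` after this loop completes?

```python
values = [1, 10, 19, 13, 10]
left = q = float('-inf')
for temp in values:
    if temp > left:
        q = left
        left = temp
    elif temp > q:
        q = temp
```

Second largest (with repeats) in [1, 10, 19, 13, 10]
`q` takes the values: -inf → 1 → 10 → 13

Answer: 13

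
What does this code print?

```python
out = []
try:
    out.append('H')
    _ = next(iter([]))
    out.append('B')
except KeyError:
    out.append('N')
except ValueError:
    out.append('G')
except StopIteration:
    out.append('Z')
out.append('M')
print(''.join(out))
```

Execution trace: 'H' (try body) → 'Z' (except StopIteration) → 'M' (after the try/except). Output: HZM

Answer: HZM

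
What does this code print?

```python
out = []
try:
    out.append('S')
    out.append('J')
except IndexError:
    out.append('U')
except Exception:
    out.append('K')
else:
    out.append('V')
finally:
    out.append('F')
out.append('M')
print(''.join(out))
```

Execution trace: 'S' (try body) → 'J' (try body, no exception) → 'V' (else) → 'F' (finally) → 'M' (after the try/except). Output: SJVFM

Answer: SJVFM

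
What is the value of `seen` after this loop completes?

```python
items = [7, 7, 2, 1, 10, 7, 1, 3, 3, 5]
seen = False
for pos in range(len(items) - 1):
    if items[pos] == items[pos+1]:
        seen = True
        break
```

Check consecutive duplicates in [7, 7, 2, 1, 10, 7, 1, 3, 3, 5]
`seen` takes the values: False → True

Answer: True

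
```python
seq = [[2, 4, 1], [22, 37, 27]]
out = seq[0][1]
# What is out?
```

Trace:
`seq = [[2, 4, 1], [22, 37, 27]]` → seq = [[2, 4, 1], [22, 37, 27]]
`out = seq[0][1]` → out = 4
So out = 4

Answer: 4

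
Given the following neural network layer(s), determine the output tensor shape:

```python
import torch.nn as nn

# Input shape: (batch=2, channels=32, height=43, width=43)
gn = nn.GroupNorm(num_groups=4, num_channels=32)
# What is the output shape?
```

Input: (2, 32, 43, 43) -> Output: (2, 32, 43, 43)

Answer: (2, 32, 43, 43)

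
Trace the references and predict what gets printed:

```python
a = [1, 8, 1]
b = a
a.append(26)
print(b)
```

Key concept: basic list aliasing.
Step by step:
`a = [1, 8, 1]` → a = [1, 8, 1]
`b = a` → b = [1, 8, 1] (same object as a)
`a.append(26)` → a = [1, 8, 1, 26] (same object as b); b = [1, 8, 1, 26] (same object as a)
`print(b)` → prints [1, 8, 1, 26]

Answer: [1, 8, 1, 26]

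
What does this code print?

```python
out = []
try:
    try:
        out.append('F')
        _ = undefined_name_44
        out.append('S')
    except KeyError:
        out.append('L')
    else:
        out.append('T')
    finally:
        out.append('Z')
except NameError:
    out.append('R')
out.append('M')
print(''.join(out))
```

Execution trace: 'F' (try body) → 'Z' (finally) → 'R' (outer except NameError) → 'M' (after the try/except). Output: FZRM

Answer: FZRM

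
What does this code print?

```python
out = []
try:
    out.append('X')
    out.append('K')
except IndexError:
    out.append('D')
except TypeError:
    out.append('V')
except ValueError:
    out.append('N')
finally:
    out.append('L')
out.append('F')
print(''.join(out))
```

Execution trace: 'X' (try body) → 'K' (try body, no exception) → 'L' (finally) → 'F' (after the try/except). Output: XKLF

Answer: XKLF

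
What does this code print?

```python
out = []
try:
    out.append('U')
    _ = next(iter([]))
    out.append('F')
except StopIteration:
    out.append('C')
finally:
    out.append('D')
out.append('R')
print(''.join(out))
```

Execution trace: 'U' (try body) → 'C' (except StopIteration) → 'D' (finally) → 'R' (after the try/except). Output: UCDR

Answer: UCDR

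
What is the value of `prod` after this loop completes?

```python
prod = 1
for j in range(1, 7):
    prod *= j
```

6! = 720
`prod` takes the values: 1 → 2 → 6 → 24 → 120 → 720

Answer: 720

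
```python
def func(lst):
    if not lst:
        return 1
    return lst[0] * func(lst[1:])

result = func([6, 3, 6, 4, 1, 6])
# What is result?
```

Product over [6, 3, 6, 4, 1, 6] = 6 * 3 * 6 * 4 * 1 * 6 = 2592

Answer: 2592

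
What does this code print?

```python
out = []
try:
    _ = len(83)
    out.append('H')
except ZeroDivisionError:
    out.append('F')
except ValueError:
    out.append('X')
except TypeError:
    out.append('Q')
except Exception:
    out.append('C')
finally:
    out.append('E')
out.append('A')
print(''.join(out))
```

Execution trace: 'Q' (except TypeError) → 'E' (finally) → 'A' (after the try/except). Output: QEA

Answer: QEA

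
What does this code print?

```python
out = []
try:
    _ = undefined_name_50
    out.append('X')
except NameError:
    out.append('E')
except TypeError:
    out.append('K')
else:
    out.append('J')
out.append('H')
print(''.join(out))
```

Execution trace: 'E' (except NameError) → 'H' (after the try/except). Output: EH

Answer: EH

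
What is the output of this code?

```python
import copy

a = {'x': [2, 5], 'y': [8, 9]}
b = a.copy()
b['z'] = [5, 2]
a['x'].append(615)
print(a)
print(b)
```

Key concept: shallow copy of dict with mutable values.
Step by step:
`a = {'x': [2, 5], 'y': [8, 9]}` → a = {'x': [2, 5], 'y': [8, 9]}
`b = a.copy()` → b = {'x': [2, 5], 'y': [8, 9]}
`b['z'] = [5, 2]` → b = {'x': [2, 5], 'y': [8, 9], 'z': [5, 2]}
`a['x'].append(615)` → a = {'x': [2, 5, 615], 'y': [8, 9]}; b = {'x': [2, 5, 615], 'y': [8, 9], 'z': [5, 2]}
`print(a)` → prints {'x': [2, 5, 615], 'y': [8, 9]}
`print(b)` → prints {'x': [2, 5, 615], 'y': [8, 9], 'z': [5, 2]}

Answer:
{'x': [2, 5, 615], 'y': [8, 9]}
{'x': [2, 5, 615], 'y': [8, 9], 'z': [5, 2]}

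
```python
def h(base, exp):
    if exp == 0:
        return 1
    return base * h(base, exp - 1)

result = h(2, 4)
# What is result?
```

h(2, 4) = 2 * 2 * 2 * 2 = 16

Answer: 16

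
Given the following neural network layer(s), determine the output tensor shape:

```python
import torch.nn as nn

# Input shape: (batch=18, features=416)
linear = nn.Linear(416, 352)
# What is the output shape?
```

Input: (18, 416) -> Output: (18, 352)

Answer: (18, 352)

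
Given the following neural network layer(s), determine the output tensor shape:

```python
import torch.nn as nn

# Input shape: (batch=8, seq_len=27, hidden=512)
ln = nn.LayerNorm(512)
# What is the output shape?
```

Input: (8, 27, 512) -> Output: (8, 27, 512)

Answer: (8, 27, 512)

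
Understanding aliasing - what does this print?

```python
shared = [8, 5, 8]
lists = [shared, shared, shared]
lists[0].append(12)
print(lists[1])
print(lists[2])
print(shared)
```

Key concept: list of same reference.
Step by step:
`shared = [8, 5, 8]` → shared = [8, 5, 8]
`lists = [shared, shared, shared]` → lists = [[8, 5, 8], [8, 5, 8], [8, 5, 8]]
`lists[0].append(12)` → shared = [8, 5, 8, 12]; lists = [[8, 5, 8, 12], [8, 5, 8, 12], [8, 5, 8, 12]]
`print(lists[1])` → prints [8, 5, 8, 12]
`print(lists[2])` → prints [8, 5, 8, 12]
`print(shared)` → prints [8, 5, 8, 12]

Answer:
[8, 5, 8, 12]
[8, 5, 8, 12]
[8, 5, 8, 12]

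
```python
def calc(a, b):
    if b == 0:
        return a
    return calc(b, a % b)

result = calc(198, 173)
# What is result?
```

calc(198, 173) -> calc(173, 25) -> calc(25, 23) -> calc(23, 2) -> calc(2, 1) -> calc(1, 0) -> 1

Answer: 1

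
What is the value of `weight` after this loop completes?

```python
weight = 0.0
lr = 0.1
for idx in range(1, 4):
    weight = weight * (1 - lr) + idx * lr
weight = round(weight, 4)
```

Moving average with lr=0.1
`weight` takes the values: 0.0 → 0.1 → 0.29 → 0.561

Answer: 0.561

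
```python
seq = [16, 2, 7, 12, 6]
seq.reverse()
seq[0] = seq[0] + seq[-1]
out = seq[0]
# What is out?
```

Trace:
`seq = [16, 2, 7, 12, 6]` → seq = [16, 2, 7, 12, 6]
`seq.reverse()` → seq = [6, 12, 7, 2, 16]
`seq[0] = seq[0] + seq[-1]` → seq = [22, 12, 7, 2, 16]
`out = seq[0]` → out = 22
So out = 22

Answer: 22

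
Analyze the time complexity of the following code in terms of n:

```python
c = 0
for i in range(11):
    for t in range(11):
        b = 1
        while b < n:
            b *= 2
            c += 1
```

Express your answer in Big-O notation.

Each loop level contributes: 1 × 1 × log n. Multiplying the contributions gives O(log n).

Answer: O(log n)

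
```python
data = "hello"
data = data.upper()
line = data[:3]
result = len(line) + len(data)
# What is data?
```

Trace:
`data = "hello"` → data = 'hello'
`data = data.upper()` → data = 'HELLO'
`line = data[:3]` → line = 'HEL'
`result = len(line) + len(data)` → result = 8
So data = 'HELLO'

Answer: 'HELLO'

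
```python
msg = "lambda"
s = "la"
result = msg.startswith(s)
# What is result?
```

Trace:
`msg = "lambda"` → msg = 'lambda'
`s = "la"` → s = 'la'
`result = msg.startswith(s)` → result = True
So result = True

Answer: True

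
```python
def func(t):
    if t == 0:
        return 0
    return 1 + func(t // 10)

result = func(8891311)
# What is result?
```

Count of digits of 8891311: 7

Answer: 7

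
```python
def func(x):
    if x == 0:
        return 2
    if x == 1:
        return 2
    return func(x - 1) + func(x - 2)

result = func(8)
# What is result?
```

Build up from base cases: func(0)=2, func(1)=2, func(2)=4, func(3)=6, func(4)=10, func(5)=16, func(6)=26, ..., func(8)=68

Answer: 68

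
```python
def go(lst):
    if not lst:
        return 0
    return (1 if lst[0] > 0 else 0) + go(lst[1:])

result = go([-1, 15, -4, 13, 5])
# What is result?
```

Count of positive elements in [-1, 15, -4, 13, 5] = 3

Answer: 3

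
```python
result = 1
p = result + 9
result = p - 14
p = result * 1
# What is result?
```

Trace:
`result = 1` → result = 1
`p = result + 9` → p = 10
`result = p - 14` → result = -4
`p = result * 1` → p = -4
So result = -4

Answer: -4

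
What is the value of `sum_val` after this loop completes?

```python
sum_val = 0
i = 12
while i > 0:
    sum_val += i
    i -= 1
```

Sum 12 down to 1
`sum_val` takes the values: 0 → 12 → 23 → 33 → 42 → 50 → 57 → 63 → 68 → 72 → 75 → 77 → 78

Answer: 78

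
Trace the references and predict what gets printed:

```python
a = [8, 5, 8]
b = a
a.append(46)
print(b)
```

Key concept: basic list aliasing.
Step by step:
`a = [8, 5, 8]` → a = [8, 5, 8]
`b = a` → b = [8, 5, 8] (same object as a)
`a.append(46)` → a = [8, 5, 8, 46] (same object as b); b = [8, 5, 8, 46] (same object as a)
`print(b)` → prints [8, 5, 8, 46]

Answer: [8, 5, 8, 46]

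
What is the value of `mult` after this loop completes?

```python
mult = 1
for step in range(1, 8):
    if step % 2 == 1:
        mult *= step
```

Product of odd numbers 1 to 7
`mult` takes the values: 1 → 3 → 15 → 105

Answer: 105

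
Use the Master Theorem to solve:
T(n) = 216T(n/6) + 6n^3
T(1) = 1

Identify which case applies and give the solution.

a=216, b=6, f(n)=6n^3. log_6(216) = 3. Since c=3 = 3, Case 2 applies: T(n) = Θ(n^log_b(a) · log n) = O(n^3 log n).

Answer: O(n^3 log n) - Case 2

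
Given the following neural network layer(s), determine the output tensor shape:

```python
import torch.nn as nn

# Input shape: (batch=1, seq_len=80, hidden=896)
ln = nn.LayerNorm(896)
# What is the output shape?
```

Input: (1, 80, 896) -> Output: (1, 80, 896)

Answer: (1, 80, 896)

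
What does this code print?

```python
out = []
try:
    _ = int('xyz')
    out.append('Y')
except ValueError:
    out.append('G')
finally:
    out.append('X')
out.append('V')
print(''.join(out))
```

Execution trace: 'G' (except ValueError) → 'X' (finally) → 'V' (after the try/except). Output: GXV

Answer: GXV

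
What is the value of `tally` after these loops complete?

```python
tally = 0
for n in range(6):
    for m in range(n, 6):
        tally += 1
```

Upper triangle: 6 + 5 + ... + 1
`tally` takes the values: 0 → 1 → 2 → 3 → 4 → 5 → 6 → 7 → 8 → 9 → 10 → 11 → 12 → 13 → 14 → 15 → 16 → 17 → 18 → 19 → 20 → 21

Answer: 21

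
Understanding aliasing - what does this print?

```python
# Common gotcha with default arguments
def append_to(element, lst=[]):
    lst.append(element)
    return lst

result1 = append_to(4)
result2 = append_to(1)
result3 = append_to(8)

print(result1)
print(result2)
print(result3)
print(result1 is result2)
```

Key concept: mutable default argument gotcha.
Step by step:
`result1 = append_to(4)` → result1 = [4]
`result2 = append_to(1)` → result1 = [4, 1] (same object as result2); result2 = [4, 1] (same object as result1)
`result3 = append_to(8)` → result1 = [4, 1, 8] (same object as result2, result3); result2 = [4, 1, 8] (same object as result1, result3); result3 = [4, 1, 8] (same object as result1, result2)
`print(result1)` → prints [4, 1, 8]
`print(result2)` → prints [4, 1, 8]
`print(result3)` → prints [4, 1, 8]
`print(result1 is result2)` → prints True

Answer:
[4, 1, 8]
[4, 1, 8]
[4, 1, 8]
True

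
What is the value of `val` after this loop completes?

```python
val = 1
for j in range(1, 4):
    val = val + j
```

Start at 1, add 1 through 3
`val` takes the values: 1 → 2 → 4 → 7

Answer: 7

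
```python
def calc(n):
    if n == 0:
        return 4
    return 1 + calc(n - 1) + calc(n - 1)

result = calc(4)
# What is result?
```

calc(n) = 1 + 2·calc(n-1), calc(0)=4. Closed form: (4+1)·2^4 - 1 = 79.

Answer: 79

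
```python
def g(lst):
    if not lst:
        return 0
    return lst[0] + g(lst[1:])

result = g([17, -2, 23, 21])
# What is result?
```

17 + (-2) + 23 + 21 + 0 = 59

Answer: 59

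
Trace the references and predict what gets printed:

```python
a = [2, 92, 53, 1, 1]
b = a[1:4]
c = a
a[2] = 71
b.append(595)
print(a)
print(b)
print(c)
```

Key concept: slice vs alias.
Step by step:
`a = [2, 92, 53, 1, 1]` → a = [2, 92, 53, 1, 1]
`b = a[1:4]` → b = [92, 53, 1]
`c = a` → c = [2, 92, 53, 1, 1] (same object as a)
`a[2] = 71` → a = [2, 92, 71, 1, 1] (same object as c); c = [2, 92, 71, 1, 1] (same object as a)
`b.append(595)` → b = [92, 53, 1, 595]
`print(a)` → prints [2, 92, 71, 1, 1]
`print(b)` → prints [92, 53, 1, 595]
`print(c)` → prints [2, 92, 71, 1, 1]

Answer:
[2, 92, 71, 1, 1]
[92, 53, 1, 595]
[2, 92, 71, 1, 1]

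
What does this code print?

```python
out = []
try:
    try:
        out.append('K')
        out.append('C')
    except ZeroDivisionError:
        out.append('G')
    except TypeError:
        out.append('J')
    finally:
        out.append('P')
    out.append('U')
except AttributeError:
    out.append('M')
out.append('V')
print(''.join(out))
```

Execution trace: 'K' (inner try body) → 'C' (inner try body, no exception) → 'P' (inner finally) → 'U' (try body, no exception) → 'V' (after the try/except). Output: KCPUV

Answer: KCPUV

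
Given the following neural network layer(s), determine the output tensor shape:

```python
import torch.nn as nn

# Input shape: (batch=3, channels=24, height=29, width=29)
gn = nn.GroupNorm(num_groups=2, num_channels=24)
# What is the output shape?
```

Input: (3, 24, 29, 29) -> Output: (3, 24, 29, 29)

Answer: (3, 24, 29, 29)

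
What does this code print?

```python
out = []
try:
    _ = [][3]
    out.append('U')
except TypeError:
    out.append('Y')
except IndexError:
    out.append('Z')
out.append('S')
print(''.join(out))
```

Execution trace: 'Z' (except IndexError) → 'S' (after the try/except). Output: ZS

Answer: ZS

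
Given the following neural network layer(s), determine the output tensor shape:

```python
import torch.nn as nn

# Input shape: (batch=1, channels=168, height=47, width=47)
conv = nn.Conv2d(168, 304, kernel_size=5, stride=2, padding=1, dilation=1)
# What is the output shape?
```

Input: (1, 168, 47, 47) -> Output: (1, 304, 23, 23)

Answer: (1, 304, 23, 23)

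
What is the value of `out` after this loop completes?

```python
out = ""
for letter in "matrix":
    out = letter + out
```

Reverse 'matrix'
`out` takes the values: "" → "m" → "am" → "tam" → "rtam" → "irtam" → "xirtam"

Answer: "xirtam"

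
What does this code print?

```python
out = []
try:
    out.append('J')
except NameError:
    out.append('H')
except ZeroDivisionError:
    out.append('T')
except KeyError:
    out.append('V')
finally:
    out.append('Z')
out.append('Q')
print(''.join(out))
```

Execution trace: 'J' (try body, no exception) → 'Z' (finally) → 'Q' (after the try/except). Output: JZQ

Answer: JZQ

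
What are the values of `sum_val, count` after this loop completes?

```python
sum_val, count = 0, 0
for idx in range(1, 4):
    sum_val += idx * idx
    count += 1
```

Sum of squares and count
`sum_val, count` takes the values: (0, 0) → (1, 0) → (1, 1) → (5, 1) → (5, 2) → (14, 2) → (14, 3)

Answer: 14, 3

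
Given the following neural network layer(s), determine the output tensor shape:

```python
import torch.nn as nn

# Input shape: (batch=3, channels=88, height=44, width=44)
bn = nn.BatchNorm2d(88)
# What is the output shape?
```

Input: (3, 88, 44, 44) -> Output: (3, 88, 44, 44)

Answer: (3, 88, 44, 44)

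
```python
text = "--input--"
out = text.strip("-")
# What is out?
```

Trace:
`text = "--input--"` → text = '--input--'
`out = text.strip("-")` → out = 'input'
So out = 'input'

Answer: 'input'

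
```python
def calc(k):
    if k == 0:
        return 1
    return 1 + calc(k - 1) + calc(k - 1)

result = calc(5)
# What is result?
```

calc(k) = 1 + 2·calc(k-1), calc(0)=1. Closed form: (1+1)·2^5 - 1 = 63.

Answer: 63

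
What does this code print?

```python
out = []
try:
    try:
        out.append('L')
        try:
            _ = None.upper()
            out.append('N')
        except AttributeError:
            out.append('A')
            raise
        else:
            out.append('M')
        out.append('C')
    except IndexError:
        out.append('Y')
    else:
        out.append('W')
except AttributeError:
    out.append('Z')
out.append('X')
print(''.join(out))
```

Execution trace: 'L' (try body) → 'A' (inner except AttributeError) → 'Z' (outer except AttributeError) → 'X' (after the try/except). Output: LAZX

Answer: LAZX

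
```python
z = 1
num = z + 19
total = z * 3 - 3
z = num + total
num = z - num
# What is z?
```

Trace:
`z = 1` → z = 1
`num = z + 19` → num = 20
`total = z * 3 - 3` → total = 0
`z = num + total` → z = 20
`num = z - num` → num = 0
So z = 20

Answer: 20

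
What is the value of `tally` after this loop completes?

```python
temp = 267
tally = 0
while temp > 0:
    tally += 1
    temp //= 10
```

Count digits by repeated division by 10
`tally` takes the values: 0 → 1 → 2 → 3

Answer: 3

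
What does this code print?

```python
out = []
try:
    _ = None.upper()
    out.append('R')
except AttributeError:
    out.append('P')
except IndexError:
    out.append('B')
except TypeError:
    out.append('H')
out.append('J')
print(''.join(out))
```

Execution trace: 'P' (except AttributeError) → 'J' (after the try/except). Output: PJ

Answer: PJ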